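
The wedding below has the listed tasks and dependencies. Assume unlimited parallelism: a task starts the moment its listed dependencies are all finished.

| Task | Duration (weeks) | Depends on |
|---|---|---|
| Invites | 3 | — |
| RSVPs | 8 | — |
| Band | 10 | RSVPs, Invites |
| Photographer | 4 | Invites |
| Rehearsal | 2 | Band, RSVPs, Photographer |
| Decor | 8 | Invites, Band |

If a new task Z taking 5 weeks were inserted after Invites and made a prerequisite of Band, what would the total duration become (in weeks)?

26

Originally the project takes 26 weeks.
With Z inserted, Band now waits for max(RSVPs, Invites, Z).
New critical path: Invites→Z→Band→Decor = 3+5+10+8 = 26 ⇒ 26 weeks.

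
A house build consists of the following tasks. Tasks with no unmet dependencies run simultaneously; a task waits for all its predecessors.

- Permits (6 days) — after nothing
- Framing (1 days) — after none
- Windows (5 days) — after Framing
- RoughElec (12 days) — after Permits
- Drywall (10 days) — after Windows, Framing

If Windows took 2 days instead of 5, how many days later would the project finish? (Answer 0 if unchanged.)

0

Critical path before the change: Permits→RoughElec = 6+12 = 18 giving 18 days.
Windows is off the critical path — its longest chain is 16 days, giving 2 of slack.
The critical path is still Permits→RoughElec; finish is now 18 days.
Change in finish: 18 − 18 = +0 days.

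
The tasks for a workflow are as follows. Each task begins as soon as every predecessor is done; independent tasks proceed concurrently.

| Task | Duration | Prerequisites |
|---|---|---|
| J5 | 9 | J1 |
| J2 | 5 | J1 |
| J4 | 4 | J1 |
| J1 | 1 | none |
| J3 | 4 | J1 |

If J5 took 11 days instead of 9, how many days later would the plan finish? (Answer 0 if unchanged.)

2

As given, the longest chain is J1→J5 = 1+9 = 10, so the finish is 10 days.
Since J5 is critical, the +2 change carries straight to that chain (now 12 days).
That remains the longest chain; total 12 days.
Change in finish: 12 − 10 = +2 days.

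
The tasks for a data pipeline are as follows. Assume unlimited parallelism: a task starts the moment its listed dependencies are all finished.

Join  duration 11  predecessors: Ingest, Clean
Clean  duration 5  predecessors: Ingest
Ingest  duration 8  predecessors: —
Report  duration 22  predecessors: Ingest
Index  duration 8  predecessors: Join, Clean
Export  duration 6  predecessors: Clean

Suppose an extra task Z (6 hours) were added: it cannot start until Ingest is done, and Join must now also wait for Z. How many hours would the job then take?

Originally the job takes 32 hours.
With Z inserted, Join now waits for max(Ingest, Clean, Z).
New critical path: Ingest→Z→Join→Index = 8+6+11+8 = 33 ⇒ 33 hours.

33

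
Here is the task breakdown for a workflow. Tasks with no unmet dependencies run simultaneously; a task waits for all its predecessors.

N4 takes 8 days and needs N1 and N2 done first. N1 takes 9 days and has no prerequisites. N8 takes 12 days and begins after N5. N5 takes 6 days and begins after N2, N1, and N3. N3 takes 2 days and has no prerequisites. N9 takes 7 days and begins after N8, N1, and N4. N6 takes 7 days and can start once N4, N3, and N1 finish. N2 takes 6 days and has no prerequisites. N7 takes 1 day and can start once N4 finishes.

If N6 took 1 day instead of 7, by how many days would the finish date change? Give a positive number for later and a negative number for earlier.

0

Critical path before the change: N1→N5→N8→N9 = 9+6+12+7 = 34 giving 34 days.
N6 has 10 days of float (longest path through it is 24).
The critical path is still N1→N5→N8→N9; finish is now 34 days.
Change in finish: 34 − 34 = +0 days.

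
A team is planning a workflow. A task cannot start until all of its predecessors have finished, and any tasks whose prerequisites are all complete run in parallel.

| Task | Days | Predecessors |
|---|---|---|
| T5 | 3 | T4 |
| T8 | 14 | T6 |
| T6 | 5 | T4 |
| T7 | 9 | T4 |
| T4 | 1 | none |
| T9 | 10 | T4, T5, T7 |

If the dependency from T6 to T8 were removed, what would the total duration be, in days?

Original critical path: T4→T6→T8 = 1+5+14 = 20 ⇒ 20 days.
Without T6→T8, T8's earliest start moves from 6 to 0.
New critical path: T4→T7→T9 = 1+9+10 = 20 ⇒ 20 days.

20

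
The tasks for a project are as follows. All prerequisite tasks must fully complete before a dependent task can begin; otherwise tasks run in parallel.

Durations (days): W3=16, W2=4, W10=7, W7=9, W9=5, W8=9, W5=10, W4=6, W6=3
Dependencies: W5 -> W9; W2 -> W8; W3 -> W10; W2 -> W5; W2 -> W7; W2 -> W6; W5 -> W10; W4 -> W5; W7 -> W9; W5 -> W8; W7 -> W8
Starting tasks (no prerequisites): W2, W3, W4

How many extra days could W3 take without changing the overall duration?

The longest chain is W4→W5→W8 = 6+10+9 = 25; overall finish 25 days.
Longest path through W3: 23 days (earliest finish 16, latest finish 18).
So W3 can slip 18 − 16 = 2 days.

2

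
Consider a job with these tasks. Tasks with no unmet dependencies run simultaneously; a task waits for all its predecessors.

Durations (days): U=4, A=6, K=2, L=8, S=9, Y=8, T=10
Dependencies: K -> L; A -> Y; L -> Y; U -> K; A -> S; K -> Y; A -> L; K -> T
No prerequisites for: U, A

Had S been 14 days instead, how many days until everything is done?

22

As given, the longest chain is U→K→L→Y = 4+2+8+8 = 22, so the finish is 22 days.
The longest path through S is only 15 days, so S has float 7.
The critical path is still U→K→L→Y; finish is now 22 days.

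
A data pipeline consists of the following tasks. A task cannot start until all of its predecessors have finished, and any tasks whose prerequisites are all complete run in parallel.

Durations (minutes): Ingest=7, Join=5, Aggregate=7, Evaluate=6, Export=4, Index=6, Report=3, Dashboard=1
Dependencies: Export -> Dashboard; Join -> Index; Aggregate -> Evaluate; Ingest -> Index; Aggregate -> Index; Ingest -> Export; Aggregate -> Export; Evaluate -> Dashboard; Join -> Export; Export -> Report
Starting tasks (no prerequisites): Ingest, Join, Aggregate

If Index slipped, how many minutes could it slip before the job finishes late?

1

Ingest→Export→Report = 7+4+3 = 14 sets the makespan at 14 minutes.
Index finishes as early as 13 and must finish by 14.
Slack of Index = 8 − 7 = 1 minute.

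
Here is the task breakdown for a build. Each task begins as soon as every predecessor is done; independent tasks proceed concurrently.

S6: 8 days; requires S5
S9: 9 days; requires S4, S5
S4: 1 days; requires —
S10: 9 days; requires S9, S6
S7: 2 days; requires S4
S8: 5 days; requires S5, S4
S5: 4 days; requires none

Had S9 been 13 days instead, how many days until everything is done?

26

Critical path before the change: S5→S9→S10 = 4+9+9 = 22 giving 22 days.
S9 lies on that path, so at 13 days the path becomes 26 days.
No other chain overtakes it, so the finish is 26 days.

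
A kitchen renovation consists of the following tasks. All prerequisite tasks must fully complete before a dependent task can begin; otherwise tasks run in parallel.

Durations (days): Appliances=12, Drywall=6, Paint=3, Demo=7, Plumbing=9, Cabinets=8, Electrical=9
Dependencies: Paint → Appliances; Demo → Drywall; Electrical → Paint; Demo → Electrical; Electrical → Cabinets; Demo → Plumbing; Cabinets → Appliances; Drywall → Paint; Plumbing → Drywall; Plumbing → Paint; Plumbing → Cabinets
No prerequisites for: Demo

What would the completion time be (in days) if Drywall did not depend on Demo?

Before: longest chain Demo→Plumbing→Drywall→Paint→Appliances = 7+9+6+3+12 = 37, finish 37.
Dropping Demo→Drywall doesn't change Drywall's earliest start (16); another predecessor still binds.
The longest chain is now Demo→Plumbing→Drywall→Paint→Appliances = 7+9+6+3+12 = 37, so the project takes 37 days.

37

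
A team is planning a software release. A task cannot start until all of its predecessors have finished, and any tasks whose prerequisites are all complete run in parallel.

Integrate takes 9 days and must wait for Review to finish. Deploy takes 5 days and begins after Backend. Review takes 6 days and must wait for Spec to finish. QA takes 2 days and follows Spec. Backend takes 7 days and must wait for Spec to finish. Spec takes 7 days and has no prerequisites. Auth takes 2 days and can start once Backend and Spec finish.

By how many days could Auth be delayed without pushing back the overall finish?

6

Critical path: Spec→Review→Integrate = 7+6+9 = 22, so the finish is 22 days.
Auth finishes as early as 16 and must finish by 22.
So Auth can slip 22 − 16 = 6 days.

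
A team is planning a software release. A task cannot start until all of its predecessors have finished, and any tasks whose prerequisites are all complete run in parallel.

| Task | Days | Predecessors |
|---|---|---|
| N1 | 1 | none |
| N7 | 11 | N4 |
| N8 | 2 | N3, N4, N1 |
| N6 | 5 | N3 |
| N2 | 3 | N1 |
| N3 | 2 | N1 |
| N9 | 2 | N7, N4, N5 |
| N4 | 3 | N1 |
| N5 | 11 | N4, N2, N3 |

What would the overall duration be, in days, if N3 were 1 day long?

Critical path before the change: N1→N2→N5→N9 = 1+3+11+2 = 17 giving 17 days.
N3 has 1 day of float (longest path through it is 16).
The critical path is still N1→N2→N5→N9; finish is now 17 days.

17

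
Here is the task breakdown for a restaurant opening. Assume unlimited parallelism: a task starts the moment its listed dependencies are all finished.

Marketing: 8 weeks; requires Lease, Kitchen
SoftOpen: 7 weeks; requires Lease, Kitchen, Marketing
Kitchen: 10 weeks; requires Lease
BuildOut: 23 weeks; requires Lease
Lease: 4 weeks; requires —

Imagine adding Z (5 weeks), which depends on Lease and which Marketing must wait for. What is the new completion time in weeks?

29

Originally the schedule takes 29 weeks.
With Z inserted, Marketing now waits for max(Lease, Kitchen, Z).
New critical path: Lease→Kitchen→Marketing→SoftOpen = 4+10+8+7 = 29 ⇒ 29 weeks.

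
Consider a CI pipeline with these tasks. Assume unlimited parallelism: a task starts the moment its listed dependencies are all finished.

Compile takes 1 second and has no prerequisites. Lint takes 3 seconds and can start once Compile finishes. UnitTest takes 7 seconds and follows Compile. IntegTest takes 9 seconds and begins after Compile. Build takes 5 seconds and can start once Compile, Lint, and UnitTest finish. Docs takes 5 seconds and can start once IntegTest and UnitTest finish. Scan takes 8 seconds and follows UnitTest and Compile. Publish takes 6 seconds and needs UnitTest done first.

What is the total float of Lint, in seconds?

Critical path: Compile→UnitTest→Scan = 1+7+8 = 16, so the finish is 16 seconds.
Longest path through Lint: 9 seconds (earliest finish 4, latest finish 11).
Slack of Lint = 8 − 1 = 7 seconds.

7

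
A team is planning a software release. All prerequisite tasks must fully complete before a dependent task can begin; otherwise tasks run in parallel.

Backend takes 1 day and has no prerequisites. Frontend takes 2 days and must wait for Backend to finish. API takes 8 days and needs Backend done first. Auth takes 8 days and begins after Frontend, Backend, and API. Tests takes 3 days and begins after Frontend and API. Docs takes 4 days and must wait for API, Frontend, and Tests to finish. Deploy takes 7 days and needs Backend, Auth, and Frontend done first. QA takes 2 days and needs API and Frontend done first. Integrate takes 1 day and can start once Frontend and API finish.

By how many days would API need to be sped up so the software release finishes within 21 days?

Current finish: 24 days; target: 21.
API is on every critical path, so each day cut from API cuts the finish by one (this holds down to a finish of 18).
Need 24 − 21 = 3 days off API → API becomes 5 days, finish becomes 21.

3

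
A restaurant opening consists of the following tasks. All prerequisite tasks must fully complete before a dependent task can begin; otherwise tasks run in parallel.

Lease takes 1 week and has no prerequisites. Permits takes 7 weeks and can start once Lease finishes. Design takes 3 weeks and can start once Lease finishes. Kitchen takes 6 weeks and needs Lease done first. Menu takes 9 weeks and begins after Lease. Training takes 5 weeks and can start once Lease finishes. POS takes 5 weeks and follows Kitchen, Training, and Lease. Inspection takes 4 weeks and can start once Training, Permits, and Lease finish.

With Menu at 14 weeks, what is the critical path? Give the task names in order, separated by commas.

As given, the longest chain is Lease→Permits→Inspection = 1+7+4 = 12, so the finish is 12 weeks.
The longest path through Menu is only 10 weeks, so Menu has float 2.
Now Lease→Menu = 1+14 = 15 is longest, so the finish becomes 15 weeks.

Lease, Menu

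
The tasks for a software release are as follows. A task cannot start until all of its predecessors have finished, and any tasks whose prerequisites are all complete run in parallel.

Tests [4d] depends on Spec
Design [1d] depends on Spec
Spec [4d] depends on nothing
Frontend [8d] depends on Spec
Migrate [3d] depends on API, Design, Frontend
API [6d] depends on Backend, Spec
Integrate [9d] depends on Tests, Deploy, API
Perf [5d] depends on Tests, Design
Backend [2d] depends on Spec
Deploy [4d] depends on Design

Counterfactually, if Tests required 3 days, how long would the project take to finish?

Baseline: Spec→Backend→API→Integrate = 4+2+6+9 = 21 → 21 days.
The longest path through Tests is only 17 days, so Tests has float 4.
No other chain overtakes it, so the finish is 21 days.

21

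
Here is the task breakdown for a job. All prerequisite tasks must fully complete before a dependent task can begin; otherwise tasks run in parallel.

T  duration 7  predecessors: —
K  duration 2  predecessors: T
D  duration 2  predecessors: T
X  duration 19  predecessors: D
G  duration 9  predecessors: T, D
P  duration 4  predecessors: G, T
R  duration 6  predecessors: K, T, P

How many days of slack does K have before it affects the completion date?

13

T→D→X = 7+2+19 = 28 sets the makespan at 28 days.
Longest path through K: 15 days (earliest finish 9, latest finish 22).
So K can slip 22 − 9 = 13 days.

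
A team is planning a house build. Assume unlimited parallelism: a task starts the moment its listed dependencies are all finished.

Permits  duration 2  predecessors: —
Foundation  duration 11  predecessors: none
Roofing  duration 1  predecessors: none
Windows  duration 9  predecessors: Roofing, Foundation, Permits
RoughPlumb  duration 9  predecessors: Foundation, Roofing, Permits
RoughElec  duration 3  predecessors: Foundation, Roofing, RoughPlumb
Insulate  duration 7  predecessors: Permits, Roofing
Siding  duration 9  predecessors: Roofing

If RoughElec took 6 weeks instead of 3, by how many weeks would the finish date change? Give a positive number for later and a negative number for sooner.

Baseline: Foundation→RoughPlumb→RoughElec = 11+9+3 = 23 → 23 weeks.
RoughElec is on the critical path; changing it to 6 makes that path 26 weeks.
No other chain overtakes it, so the finish is 26 weeks.
Change in finish: 26 − 23 = +3 weeks.

3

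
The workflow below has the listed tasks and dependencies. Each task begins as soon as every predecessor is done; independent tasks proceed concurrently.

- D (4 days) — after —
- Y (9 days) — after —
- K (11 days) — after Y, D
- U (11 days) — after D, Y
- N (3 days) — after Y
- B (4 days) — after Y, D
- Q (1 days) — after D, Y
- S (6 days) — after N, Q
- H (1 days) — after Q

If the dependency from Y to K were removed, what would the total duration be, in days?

Original critical path: Y→K = 9+11 = 20 ⇒ 20 days.
Without Y→K, K's earliest start moves from 9 to 4.
New critical path: Y→U = 9+11 = 20 ⇒ 20 days.

20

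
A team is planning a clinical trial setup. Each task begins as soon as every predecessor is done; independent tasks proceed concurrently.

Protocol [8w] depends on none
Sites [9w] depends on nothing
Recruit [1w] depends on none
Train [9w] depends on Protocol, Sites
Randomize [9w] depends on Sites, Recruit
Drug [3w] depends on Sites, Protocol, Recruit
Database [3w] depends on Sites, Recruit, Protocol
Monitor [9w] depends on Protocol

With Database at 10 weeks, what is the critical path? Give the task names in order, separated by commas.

The binding path is Sites→Train = 9+9 = 18; finish at 18 weeks.
The longest path through Database is only 12 weeks, so Database has float 6.
New critical path: Sites→Database = 9+10 = 19 ⇒ 19 weeks.

Sites, Database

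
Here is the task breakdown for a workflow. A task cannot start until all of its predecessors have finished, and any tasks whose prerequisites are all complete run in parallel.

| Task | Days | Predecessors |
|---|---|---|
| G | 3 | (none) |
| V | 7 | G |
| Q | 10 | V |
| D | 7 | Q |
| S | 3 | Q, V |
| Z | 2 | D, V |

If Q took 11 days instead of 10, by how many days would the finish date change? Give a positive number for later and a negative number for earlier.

Baseline: G→V→Q→D→Z = 3+7+10+7+2 = 29 → 29 days.
Q lies on that path, so at 11 days the path becomes 30 days.
No other chain overtakes it, so the finish is 30 days.
Change in finish: 30 − 29 = +1 days.

1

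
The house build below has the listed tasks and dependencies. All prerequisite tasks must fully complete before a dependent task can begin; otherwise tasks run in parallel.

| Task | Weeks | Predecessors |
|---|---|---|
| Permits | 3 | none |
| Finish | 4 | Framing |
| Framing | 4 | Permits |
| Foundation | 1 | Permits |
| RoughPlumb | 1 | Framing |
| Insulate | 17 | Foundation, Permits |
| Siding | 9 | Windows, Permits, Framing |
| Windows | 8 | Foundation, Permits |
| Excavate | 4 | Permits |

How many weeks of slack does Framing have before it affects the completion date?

Permits→Foundation→Windows→Siding = 3+1+8+9 = 21 sets the makespan at 21 weeks.
Framing finishes as early as 7 and must finish by 12.
So Framing can slip 12 − 7 = 5 weeks.

5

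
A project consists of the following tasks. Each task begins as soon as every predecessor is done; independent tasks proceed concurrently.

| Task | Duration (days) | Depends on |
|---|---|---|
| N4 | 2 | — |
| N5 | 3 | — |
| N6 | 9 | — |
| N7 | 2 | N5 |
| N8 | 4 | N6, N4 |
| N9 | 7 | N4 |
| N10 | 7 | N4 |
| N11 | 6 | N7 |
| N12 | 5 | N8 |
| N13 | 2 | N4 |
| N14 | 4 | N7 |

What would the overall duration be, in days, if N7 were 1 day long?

As given, the longest chain is N6→N8→N12 = 9+4+5 = 18, so the finish is 18 days.
The longest path through N7 is only 11 days, so N7 has float 7.
That remains the longest chain; total 18 days.

18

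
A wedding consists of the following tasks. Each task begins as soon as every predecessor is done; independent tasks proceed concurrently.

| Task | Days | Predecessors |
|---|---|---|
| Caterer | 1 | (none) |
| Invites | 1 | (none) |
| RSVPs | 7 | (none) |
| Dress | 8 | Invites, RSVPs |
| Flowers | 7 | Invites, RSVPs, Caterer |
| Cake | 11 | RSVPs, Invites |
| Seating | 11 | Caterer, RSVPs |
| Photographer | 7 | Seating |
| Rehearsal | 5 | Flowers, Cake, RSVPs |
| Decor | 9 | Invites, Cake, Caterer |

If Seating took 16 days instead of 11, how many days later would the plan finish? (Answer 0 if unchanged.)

3

Baseline: RSVPs→Cake→Decor = 7+11+9 = 27 → 27 days.
Seating is off the critical path — its longest chain is 25 days, giving 2 of slack.
Now RSVPs→Seating→Photographer = 7+16+7 = 30 is longest, so the finish becomes 30 days.
Change in finish: 30 − 27 = +3 days.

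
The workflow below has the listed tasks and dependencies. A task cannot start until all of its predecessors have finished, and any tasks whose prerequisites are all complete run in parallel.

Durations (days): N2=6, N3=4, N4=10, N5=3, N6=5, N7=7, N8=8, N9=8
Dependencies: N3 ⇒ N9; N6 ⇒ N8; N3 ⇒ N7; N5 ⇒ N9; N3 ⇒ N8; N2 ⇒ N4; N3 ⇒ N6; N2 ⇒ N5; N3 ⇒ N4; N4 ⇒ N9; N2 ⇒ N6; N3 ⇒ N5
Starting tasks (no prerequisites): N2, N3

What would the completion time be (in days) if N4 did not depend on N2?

Before: longest chain N2→N4→N9 = 6+10+8 = 24, finish 24.
Without N2→N4, N4's earliest start moves from 6 to 4.
The longest chain is now N3→N4→N9 = 4+10+8 = 22, so the plan takes 22 days.

22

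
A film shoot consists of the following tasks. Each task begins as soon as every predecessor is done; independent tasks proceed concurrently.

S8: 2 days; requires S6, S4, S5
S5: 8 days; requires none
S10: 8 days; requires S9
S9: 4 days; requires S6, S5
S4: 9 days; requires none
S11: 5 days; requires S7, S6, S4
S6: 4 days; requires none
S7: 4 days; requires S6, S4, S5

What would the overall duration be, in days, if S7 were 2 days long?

20

Baseline: S5→S9→S10 = 8+4+8 = 20 → 20 days.
S7 has 2 days of float (longest path through it is 18).
The critical path is still S5→S9→S10; finish is now 20 days.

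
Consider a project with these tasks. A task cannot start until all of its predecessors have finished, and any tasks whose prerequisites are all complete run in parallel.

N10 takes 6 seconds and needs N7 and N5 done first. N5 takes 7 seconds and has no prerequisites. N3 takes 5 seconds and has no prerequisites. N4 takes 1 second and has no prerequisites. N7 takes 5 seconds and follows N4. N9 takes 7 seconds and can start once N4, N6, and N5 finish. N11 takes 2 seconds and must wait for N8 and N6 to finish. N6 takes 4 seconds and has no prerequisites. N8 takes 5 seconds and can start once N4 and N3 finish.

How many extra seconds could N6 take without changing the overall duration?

3

The longest chain is N5→N9 = 7+7 = 14; overall finish 14 seconds.
N6 finishes as early as 4 and must finish by 7.
Float = 14 − 11 = 3.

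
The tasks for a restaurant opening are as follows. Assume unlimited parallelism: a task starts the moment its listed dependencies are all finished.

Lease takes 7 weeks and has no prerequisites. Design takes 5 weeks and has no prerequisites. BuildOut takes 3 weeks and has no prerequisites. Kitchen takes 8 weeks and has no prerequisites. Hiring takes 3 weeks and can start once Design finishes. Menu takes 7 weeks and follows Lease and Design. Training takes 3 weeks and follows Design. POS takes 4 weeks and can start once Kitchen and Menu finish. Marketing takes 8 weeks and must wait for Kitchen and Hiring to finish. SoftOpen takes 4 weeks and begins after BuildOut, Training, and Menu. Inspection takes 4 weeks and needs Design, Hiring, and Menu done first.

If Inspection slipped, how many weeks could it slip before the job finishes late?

0

The longest chain is Lease→Menu→POS = 7+7+4 = 18; overall finish 18 weeks.
Longest path through Inspection: 18 weeks (earliest finish 18, latest finish 18).
Float = 18 − 18 = 0.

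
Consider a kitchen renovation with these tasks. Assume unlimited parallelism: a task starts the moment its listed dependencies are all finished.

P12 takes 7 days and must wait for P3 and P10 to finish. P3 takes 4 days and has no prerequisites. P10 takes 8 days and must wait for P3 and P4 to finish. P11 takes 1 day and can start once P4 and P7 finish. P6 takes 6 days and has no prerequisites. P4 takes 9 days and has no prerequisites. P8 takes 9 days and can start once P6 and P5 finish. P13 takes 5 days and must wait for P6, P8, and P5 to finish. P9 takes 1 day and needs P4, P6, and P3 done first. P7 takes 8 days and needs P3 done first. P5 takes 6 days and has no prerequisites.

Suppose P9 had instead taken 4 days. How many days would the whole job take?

24

The binding path is P4→P10→P12 = 9+8+7 = 24; finish at 24 days.
P9 is off the critical path — its longest chain is 10 days, giving 14 of slack.
No other chain overtakes it, so the finish is 24 days.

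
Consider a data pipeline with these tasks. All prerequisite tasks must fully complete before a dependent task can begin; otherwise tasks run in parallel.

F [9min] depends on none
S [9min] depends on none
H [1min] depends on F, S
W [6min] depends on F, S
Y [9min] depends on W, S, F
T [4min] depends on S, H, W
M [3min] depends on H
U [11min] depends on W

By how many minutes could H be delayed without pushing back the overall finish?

12

Critical path: F→W→U = 9+6+11 = 26, so the finish is 26 minutes.
H finishes as early as 10 and must finish by 22.
Slack of H = 21 − 9 = 12 minutes.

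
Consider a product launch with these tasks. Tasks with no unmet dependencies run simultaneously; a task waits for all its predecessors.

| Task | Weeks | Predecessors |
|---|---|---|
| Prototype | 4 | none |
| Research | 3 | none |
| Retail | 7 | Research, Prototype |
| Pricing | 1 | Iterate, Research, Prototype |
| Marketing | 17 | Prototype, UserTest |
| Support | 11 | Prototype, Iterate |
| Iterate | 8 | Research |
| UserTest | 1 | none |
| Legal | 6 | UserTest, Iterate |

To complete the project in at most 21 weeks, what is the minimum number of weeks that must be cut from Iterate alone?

Current finish: 22 weeks; target: 21.
Iterate is on every critical path, so each week cut from Iterate cuts the finish by one (this holds down to a finish of 21).
Need 22 − 21 = 1 week off Iterate → Iterate becomes 7 weeks, finish becomes 21.

1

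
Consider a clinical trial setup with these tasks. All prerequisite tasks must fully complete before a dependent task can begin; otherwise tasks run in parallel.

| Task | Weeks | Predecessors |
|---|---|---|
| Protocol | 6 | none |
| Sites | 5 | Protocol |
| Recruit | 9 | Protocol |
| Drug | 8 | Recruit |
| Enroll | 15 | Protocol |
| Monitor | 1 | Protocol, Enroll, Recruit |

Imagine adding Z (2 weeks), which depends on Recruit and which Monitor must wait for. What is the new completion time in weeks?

23

Originally the plan takes 23 weeks.
With Z inserted, Monitor now waits for max(Protocol, Enroll, Recruit, Z).
New critical path: Protocol→Recruit→Drug = 6+9+8 = 23 ⇒ 23 weeks.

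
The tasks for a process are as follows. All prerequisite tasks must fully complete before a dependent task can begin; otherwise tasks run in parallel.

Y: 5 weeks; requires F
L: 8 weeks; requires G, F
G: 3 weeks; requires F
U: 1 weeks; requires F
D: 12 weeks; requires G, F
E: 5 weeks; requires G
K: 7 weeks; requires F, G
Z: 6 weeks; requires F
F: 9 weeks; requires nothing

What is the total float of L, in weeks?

Critical path: F→G→D = 9+3+12 = 24, so the finish is 24 weeks.
L finishes as early as 20 and must finish by 24.
So L can slip 24 − 20 = 4 weeks.

4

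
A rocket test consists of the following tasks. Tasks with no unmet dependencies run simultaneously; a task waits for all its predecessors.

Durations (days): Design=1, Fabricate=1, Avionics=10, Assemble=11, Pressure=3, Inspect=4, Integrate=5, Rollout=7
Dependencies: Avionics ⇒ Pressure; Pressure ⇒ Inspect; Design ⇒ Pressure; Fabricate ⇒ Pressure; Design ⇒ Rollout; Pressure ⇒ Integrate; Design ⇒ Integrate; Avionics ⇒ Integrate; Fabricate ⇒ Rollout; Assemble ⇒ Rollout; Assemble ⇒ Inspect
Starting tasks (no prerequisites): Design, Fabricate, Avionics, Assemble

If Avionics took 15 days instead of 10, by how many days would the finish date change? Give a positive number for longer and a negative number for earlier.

As given, the longest chain is Avionics→Pressure→Integrate = 10+3+5 = 18, so the finish is 18 days.
Since Avionics is critical, the +5 change carries straight to that chain (now 23 days).
The critical path is still Avionics→Pressure→Integrate; finish is now 23 days.
Change in finish: 23 − 18 = +5 days.

5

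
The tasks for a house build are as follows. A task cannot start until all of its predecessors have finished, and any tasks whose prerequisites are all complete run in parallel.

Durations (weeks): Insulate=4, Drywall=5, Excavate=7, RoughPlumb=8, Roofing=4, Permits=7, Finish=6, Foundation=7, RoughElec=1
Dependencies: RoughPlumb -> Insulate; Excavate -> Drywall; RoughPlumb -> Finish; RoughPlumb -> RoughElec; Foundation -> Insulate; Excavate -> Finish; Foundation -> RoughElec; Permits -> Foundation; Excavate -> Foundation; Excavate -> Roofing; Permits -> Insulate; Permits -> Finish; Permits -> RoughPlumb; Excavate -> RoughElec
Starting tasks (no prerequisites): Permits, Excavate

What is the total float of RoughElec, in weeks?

Critical path: Permits→RoughPlumb→Finish = 7+8+6 = 21, so the finish is 21 weeks.
The longest chain containing RoughElec totals 16 weeks.
Slack of RoughElec = 20 − 15 = 5 weeks.

5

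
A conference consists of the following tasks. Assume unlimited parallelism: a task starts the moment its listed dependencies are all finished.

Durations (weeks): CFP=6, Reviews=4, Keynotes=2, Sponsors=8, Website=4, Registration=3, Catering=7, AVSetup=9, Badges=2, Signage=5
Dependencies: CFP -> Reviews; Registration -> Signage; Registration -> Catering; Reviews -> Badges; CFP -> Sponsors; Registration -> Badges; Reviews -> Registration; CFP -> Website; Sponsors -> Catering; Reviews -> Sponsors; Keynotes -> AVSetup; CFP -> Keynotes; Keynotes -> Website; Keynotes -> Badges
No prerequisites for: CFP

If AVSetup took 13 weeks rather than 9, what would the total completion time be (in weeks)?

Critical path before the change: CFP→Reviews→Sponsors→Catering = 6+4+8+7 = 25 giving 25 weeks.
AVSetup is off the critical path — its longest chain is 17 weeks, giving 8 of slack.
The critical path is still CFP→Reviews→Sponsors→Catering; finish is now 25 weeks.

25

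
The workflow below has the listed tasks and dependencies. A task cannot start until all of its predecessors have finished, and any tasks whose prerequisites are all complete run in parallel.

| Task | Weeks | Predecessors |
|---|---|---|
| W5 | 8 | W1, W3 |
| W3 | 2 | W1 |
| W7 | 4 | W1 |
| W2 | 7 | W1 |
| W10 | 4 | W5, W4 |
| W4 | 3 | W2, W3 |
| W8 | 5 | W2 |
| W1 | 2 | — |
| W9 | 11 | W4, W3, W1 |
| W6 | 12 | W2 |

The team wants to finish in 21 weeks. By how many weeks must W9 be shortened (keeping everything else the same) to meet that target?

2

Current finish: 23 weeks; target: 21.
W9 is on every critical path, so each week cut from W9 cuts the finish by one (this holds down to a finish of 21).
Need 23 − 21 = 2 weeks off W9 → W9 becomes 9 weeks, finish becomes 21.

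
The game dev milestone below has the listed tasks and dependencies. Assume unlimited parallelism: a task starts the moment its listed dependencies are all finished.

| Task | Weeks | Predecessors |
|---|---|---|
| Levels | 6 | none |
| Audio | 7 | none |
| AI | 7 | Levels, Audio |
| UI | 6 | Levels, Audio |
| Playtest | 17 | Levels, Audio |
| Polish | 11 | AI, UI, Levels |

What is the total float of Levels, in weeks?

Critical path: Audio→AI→Polish = 7+7+11 = 25, so the finish is 25 weeks.
Levels finishes as early as 6 and must finish by 7.
Float = 25 − 24 = 1.

1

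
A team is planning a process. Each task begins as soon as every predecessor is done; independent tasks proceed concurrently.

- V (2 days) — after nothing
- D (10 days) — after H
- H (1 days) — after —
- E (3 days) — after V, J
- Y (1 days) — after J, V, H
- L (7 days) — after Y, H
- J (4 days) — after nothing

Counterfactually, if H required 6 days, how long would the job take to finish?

16

Critical path before the change: J→Y→L = 4+1+7 = 12 giving 12 days.
H is off the critical path — its longest chain is 11 days, giving 1 of slack.
The binding chain switches to H→D = 6+10 = 16; finish 16 days.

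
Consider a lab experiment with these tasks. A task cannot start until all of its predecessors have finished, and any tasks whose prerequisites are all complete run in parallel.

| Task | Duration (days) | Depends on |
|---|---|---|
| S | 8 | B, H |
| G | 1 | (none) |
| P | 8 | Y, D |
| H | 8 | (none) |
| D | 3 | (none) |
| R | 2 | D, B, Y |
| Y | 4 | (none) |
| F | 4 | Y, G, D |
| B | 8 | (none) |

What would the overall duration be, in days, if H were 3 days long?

16

As given, the longest chain is H→S = 8+8 = 16, so the finish is 16 days.
H is on the critical path; changing it to 3 makes that path 11 days.
Now B→S = 8+8 = 16 is longest, so the finish becomes 16 days.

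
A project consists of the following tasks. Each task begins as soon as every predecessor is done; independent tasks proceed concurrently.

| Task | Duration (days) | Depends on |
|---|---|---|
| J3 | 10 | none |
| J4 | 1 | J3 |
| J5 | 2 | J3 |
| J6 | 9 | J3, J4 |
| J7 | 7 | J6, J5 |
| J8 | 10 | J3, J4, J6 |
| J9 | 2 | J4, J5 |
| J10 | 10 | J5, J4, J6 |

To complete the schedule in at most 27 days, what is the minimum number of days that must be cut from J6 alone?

Current finish: 30 days; target: 27.
J6 is on every critical path, so each day cut from J6 cuts the finish by one (this holds down to a finish of 22).
Need 30 − 27 = 3 days off J6 → J6 becomes 6 days, finish becomes 27.

3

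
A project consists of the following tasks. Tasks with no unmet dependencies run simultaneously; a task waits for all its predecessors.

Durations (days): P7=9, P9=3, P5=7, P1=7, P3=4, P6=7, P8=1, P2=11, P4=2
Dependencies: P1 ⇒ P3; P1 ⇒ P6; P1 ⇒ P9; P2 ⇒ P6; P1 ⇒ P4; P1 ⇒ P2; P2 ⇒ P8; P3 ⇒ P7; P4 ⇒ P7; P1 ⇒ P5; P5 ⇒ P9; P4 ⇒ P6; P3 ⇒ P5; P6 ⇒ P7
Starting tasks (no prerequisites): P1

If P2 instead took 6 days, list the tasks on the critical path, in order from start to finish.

Critical path before the change: P1→P2→P6→P7 = 7+11+7+9 = 34 giving 34 days.
Since P2 is critical, the -5 change carries straight to that chain (now 29 days).
That remains the longest chain; total 29 days.

P1, P2, P6, P7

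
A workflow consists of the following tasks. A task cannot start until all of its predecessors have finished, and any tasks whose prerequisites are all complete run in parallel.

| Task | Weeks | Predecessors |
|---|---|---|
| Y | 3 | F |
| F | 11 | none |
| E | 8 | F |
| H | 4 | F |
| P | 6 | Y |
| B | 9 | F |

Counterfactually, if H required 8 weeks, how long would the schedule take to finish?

20

Actual critical path: F→B = 11+9 = 20 ⇒ 20 weeks.
H has 5 weeks of float (longest path through it is 15).
The critical path is still F→B; finish is now 20 weeks.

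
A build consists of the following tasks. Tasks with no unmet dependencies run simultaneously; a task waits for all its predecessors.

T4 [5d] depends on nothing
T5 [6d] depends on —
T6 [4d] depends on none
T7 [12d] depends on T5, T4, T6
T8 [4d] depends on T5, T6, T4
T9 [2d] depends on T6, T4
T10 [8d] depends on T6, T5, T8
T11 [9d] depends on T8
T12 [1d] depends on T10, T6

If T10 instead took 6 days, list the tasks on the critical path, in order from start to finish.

T5, T8, T11

Baseline: T5→T8→T10→T12 = 6+4+8+1 = 19 → 19 days.
T10 lies on that path, so at 6 days the path becomes 17 days.
The binding chain switches to T5→T8→T11 = 6+4+9 = 19; finish 19 days.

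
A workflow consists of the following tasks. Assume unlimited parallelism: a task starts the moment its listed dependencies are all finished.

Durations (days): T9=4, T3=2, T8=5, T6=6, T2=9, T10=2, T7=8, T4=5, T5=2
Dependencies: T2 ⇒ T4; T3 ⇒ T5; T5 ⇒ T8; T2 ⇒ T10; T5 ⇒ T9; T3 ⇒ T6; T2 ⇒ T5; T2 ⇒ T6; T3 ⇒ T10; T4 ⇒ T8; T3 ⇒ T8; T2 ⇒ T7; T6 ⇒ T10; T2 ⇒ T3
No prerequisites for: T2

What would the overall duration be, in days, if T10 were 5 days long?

As given, the longest chain is T2→T3→T6→T10 = 9+2+6+2 = 19, so the finish is 19 days.
T10 lies on that path, so at 5 days the path becomes 22 days.
That remains the longest chain; total 22 days.

22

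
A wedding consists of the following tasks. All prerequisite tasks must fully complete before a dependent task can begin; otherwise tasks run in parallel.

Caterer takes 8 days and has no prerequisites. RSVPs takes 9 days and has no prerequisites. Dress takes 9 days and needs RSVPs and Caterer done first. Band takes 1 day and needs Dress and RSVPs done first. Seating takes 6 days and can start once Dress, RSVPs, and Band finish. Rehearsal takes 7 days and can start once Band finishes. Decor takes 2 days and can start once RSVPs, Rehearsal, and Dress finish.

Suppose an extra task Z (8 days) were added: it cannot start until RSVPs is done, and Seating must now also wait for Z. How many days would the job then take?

28

Originally the job takes 28 days.
With Z inserted, Seating now waits for max(Dress, RSVPs, Band, Z).
New critical path: RSVPs→Dress→Band→Rehearsal→Decor = 9+9+1+7+2 = 28 ⇒ 28 days.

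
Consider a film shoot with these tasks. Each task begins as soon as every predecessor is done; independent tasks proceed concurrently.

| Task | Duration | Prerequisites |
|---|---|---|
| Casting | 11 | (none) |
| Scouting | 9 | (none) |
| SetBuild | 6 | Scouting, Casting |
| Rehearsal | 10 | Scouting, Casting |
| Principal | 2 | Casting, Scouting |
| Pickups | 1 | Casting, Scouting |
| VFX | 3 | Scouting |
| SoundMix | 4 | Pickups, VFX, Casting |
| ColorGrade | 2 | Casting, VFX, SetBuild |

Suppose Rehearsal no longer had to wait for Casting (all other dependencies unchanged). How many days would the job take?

19

Before: longest chain Casting→Rehearsal = 11+10 = 21, finish 21.
Without Casting→Rehearsal, Rehearsal's earliest start moves from 11 to 9.
After: Casting→SetBuild→ColorGrade = 11+6+2 = 19 → 19 days.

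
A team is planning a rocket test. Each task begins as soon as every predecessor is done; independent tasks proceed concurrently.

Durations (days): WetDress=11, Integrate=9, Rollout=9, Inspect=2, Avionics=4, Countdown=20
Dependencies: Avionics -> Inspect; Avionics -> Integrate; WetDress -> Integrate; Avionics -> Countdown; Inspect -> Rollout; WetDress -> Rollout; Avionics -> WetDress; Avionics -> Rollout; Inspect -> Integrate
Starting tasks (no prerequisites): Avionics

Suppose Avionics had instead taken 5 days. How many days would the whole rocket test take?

25

As given, the longest chain is Avionics→WetDress→Integrate = 4+11+9 = 24, so the finish is 24 days.
Since Avionics is critical, the +1 change carries straight to that chain (now 25 days).
That remains the longest chain; total 25 days.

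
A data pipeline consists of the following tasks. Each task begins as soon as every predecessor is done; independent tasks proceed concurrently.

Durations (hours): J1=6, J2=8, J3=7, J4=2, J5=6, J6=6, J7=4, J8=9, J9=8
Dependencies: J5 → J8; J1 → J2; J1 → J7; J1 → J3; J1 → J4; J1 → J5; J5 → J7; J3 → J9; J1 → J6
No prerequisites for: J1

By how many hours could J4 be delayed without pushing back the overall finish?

13

J1→J3→J9 = 6+7+8 = 21 sets the makespan at 21 hours.
J4 finishes as early as 8 and must finish by 21.
So J4 can slip 21 − 8 = 13 hours.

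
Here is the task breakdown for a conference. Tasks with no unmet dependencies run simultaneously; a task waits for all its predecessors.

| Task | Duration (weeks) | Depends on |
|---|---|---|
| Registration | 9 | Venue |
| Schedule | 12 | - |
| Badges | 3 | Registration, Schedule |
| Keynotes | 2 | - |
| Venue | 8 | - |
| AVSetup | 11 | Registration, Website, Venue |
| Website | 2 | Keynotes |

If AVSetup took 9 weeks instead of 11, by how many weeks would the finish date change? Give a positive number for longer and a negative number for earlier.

-2

Critical path before the change: Venue→Registration→AVSetup = 8+9+11 = 28 giving 28 weeks.
Since AVSetup is critical, the -2 change carries straight to that chain (now 26 weeks).
The critical path is still Venue→Registration→AVSetup; finish is now 26 weeks.
Change in finish: 26 − 28 = -2 weeks.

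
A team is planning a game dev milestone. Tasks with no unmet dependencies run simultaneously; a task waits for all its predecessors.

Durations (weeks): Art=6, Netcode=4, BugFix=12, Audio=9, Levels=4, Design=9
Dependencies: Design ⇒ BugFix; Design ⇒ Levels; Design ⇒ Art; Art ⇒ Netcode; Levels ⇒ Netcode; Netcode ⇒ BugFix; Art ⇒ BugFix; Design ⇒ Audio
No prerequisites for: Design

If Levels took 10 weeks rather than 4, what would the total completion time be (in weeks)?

35

The binding path is Design→Art→Netcode→BugFix = 9+6+4+12 = 31; finish at 31 weeks.
The longest path through Levels is only 29 weeks, so Levels has float 2.
Now Design→Levels→Netcode→BugFix = 9+10+4+12 = 35 is longest, so the finish becomes 35 weeks.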